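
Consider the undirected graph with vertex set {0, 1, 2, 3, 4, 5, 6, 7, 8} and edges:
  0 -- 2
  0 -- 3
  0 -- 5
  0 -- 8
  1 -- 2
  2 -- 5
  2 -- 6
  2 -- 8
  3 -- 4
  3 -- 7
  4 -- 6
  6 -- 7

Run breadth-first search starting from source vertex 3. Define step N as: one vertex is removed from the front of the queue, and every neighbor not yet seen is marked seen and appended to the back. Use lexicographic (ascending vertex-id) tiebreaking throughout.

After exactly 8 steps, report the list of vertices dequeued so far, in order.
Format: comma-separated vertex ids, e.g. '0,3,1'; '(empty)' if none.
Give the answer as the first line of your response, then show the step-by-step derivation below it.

3,0,4,7,2,5,8,6

step 1: dequeue 3; queue=[0,4,7]; order=3
step 2: dequeue 0; queue=[4,7,2,5,8]; order=3,0
step 3: dequeue 4; queue=[7,2,5,8,6]; order=3,0,4
step 4: dequeue 7; queue=[2,5,8,6]; order=3,0,4,7
step 5: dequeue 2; queue=[5,8,6,1]; order=3,0,4,7,2
step 6: dequeue 5; queue=[8,6,1]; order=3,0,4,7,2,5
step 7: dequeue 8; queue=[6,1]; order=3,0,4,7,2,5,8
step 8: dequeue 6; queue=[1]; order=3,0,4,7,2,5,8,6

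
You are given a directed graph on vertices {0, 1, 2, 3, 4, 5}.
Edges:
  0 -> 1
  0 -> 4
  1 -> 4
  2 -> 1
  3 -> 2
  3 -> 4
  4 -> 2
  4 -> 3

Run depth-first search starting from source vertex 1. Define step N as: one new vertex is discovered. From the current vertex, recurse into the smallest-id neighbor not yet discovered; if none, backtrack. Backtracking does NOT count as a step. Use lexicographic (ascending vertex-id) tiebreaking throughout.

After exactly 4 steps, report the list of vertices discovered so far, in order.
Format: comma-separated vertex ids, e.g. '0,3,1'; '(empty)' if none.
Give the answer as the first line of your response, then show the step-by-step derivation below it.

1,4,2,3

step 1: discover 1; path=1; order=1
step 2: discover 4; path=1>4; order=1,4
step 3: discover 2; path=1>4>2; order=1,4,2
step 4: discover 3; path=1>4>3; order=1,4,2,3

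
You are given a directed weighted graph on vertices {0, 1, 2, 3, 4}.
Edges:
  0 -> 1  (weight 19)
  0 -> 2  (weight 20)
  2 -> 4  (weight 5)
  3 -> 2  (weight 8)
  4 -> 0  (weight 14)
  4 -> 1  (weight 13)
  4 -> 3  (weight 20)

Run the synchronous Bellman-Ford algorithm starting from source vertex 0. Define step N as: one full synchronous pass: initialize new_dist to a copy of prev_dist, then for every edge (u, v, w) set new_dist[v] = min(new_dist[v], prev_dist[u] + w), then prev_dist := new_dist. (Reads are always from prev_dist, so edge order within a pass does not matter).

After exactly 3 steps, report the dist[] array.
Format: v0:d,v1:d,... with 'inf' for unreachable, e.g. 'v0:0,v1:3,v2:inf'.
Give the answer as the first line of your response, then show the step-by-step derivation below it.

v0:0,v1:19,v2:20,v3:45,v4:25

step 1: dist = v0:0,v1:19,v2:20,v3:inf,v4:inf
step 2: dist = v0:0,v1:19,v2:20,v3:inf,v4:25
step 3: dist = v0:0,v1:19,v2:20,v3:45,v4:25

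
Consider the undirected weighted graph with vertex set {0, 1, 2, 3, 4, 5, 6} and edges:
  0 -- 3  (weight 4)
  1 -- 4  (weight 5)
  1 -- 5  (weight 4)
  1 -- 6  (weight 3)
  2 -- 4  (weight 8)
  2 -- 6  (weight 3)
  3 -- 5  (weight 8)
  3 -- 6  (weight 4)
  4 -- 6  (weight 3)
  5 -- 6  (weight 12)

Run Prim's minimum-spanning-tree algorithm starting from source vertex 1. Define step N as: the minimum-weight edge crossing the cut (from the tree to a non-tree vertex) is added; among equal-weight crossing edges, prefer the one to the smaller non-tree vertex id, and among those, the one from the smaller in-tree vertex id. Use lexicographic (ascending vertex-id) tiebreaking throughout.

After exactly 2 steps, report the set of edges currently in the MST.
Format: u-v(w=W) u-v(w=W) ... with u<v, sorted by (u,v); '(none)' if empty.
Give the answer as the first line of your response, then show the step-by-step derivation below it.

1-6(w=3) 2-6(w=3)

step 1: add edge 1-6 (w=3); MST = {1-6(w=3)}
step 2: add edge 2-6 (w=3); MST = {1-6(w=3) 2-6(w=3)}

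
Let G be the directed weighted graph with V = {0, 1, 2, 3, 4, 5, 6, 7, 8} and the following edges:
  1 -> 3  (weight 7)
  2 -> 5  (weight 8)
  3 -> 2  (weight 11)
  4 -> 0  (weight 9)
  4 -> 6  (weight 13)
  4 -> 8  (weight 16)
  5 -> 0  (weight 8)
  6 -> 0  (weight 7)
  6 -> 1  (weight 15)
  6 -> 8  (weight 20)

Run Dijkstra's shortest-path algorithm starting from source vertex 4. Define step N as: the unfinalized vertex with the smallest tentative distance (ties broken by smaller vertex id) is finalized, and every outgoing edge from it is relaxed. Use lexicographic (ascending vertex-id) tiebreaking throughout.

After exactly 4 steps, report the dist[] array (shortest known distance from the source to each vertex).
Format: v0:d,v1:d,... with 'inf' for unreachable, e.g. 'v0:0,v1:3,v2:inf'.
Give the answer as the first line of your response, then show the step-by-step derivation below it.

v0:9,v1:28,v2:inf,v3:inf,v4:0,v5:inf,v6:13,v7:inf,v8:16

step 1: dist = v0:9,v1:inf,v2:inf,v3:inf,v4:0,v5:inf,v6:13,v7:inf,v8:16
step 2: dist = v0:9,v1:inf,v2:inf,v3:inf,v4:0,v5:inf,v6:13,v7:inf,v8:16
step 3: dist = v0:9,v1:28,v2:inf,v3:inf,v4:0,v5:inf,v6:13,v7:inf,v8:16
step 4: dist = v0:9,v1:28,v2:inf,v3:inf,v4:0,v5:inf,v6:13,v7:inf,v8:16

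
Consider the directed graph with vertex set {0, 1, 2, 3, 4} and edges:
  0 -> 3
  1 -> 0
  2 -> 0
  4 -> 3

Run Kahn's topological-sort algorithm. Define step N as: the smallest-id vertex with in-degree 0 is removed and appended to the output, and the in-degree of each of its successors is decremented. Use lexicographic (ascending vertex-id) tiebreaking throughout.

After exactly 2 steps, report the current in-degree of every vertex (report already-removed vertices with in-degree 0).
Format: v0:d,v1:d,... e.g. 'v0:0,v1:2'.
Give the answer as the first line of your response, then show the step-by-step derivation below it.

v0:0,v1:0,v2:0,v3:2,v4:0

step 1: output 1; order=[1]; indeg=(1,0,0,2,0)
step 2: output 2; order=[1,2]; indeg=(0,0,0,2,0)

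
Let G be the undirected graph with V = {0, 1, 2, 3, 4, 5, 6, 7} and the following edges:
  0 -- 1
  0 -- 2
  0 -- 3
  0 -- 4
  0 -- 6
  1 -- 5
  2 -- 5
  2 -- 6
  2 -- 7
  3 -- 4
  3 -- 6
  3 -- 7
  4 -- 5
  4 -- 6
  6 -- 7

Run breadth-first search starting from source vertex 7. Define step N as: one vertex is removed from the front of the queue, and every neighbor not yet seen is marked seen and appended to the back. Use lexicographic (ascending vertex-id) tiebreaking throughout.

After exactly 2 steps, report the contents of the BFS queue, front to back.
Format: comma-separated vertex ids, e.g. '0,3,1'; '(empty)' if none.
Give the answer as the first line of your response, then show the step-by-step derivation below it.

3,6,0,5

step 1: dequeue 7; queue=[2,3,6]; order=7
step 2: dequeue 2; queue=[3,6,0,5]; order=7,2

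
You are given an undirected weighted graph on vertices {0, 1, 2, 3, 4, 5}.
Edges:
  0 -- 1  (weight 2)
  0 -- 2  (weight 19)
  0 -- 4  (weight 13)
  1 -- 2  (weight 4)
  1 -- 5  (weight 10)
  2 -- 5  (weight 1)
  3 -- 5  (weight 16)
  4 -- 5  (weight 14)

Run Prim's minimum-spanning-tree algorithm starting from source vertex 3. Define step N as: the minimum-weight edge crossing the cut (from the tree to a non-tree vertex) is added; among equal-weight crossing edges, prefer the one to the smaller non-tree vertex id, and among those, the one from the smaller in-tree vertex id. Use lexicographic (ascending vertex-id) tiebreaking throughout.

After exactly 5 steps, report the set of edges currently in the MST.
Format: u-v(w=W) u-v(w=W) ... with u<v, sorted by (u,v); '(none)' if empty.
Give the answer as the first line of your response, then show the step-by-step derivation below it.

0-1(w=2) 0-4(w=13) 1-2(w=4) 2-5(w=1) 3-5(w=16)

step 1: add edge 3-5 (w=16); MST = {3-5(w=16)}
step 2: add edge 2-5 (w=1); MST = {2-5(w=1) 3-5(w=16)}
step 3: add edge 1-2 (w=4); MST = {1-2(w=4) 2-5(w=1) 3-5(w=16)}
step 4: add edge 0-1 (w=2); MST = {0-1(w=2) 1-2(w=4) 2-5(w=1) 3-5(w=16)}
step 5: add edge 0-4 (w=13); MST = {0-1(w=2) 0-4(w=13) 1-2(w=4) 2-5(w=1) 3-5(w=16)}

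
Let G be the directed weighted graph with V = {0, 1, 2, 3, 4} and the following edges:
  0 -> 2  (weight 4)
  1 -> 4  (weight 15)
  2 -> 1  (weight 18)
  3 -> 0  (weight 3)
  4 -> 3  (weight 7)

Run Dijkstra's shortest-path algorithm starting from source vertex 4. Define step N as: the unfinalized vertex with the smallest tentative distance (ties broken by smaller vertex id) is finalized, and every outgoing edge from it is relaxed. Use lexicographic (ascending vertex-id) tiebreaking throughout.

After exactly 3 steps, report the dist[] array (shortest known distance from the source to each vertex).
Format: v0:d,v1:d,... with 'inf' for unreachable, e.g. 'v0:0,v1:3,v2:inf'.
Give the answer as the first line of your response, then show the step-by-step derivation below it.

v0:10,v1:inf,v2:14,v3:7,v4:0

step 1: dist = v0:inf,v1:inf,v2:inf,v3:7,v4:0
step 2: dist = v0:10,v1:inf,v2:inf,v3:7,v4:0
step 3: dist = v0:10,v1:inf,v2:14,v3:7,v4:0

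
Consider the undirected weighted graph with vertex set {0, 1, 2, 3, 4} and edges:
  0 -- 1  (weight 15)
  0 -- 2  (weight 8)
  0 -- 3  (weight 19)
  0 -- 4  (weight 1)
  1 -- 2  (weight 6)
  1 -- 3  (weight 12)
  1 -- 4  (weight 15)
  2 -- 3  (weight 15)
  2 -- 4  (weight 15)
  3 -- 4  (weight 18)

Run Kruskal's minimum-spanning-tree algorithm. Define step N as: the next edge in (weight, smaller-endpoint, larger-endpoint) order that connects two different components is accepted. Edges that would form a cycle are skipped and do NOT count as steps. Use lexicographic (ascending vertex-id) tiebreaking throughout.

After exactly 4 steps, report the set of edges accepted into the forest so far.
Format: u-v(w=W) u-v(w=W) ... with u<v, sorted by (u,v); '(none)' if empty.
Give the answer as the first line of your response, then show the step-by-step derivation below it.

0-2(w=8) 0-4(w=1) 1-2(w=6) 1-3(w=12)

step 1: add edge 0-4 (w=1); MST = {0-4(w=1)}
step 2: add edge 1-2 (w=6); MST = {0-4(w=1) 1-2(w=6)}
step 3: add edge 0-2 (w=8); MST = {0-2(w=8) 0-4(w=1) 1-2(w=6)}
step 4: add edge 1-3 (w=12); MST = {0-2(w=8) 0-4(w=1) 1-2(w=6) 1-3(w=12)}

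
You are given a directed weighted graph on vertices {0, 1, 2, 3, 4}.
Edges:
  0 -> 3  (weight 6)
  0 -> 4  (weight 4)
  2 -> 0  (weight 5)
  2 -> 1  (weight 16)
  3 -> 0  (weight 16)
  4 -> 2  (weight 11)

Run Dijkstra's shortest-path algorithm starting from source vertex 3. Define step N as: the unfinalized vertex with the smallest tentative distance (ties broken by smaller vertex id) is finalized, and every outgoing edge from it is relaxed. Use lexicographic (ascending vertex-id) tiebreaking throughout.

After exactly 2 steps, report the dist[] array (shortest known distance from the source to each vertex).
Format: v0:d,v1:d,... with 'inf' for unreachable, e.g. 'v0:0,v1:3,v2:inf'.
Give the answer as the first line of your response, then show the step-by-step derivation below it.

v0:16,v1:inf,v2:inf,v3:0,v4:20

step 1: dist = v0:16,v1:inf,v2:inf,v3:0,v4:inf
step 2: dist = v0:16,v1:inf,v2:inf,v3:0,v4:20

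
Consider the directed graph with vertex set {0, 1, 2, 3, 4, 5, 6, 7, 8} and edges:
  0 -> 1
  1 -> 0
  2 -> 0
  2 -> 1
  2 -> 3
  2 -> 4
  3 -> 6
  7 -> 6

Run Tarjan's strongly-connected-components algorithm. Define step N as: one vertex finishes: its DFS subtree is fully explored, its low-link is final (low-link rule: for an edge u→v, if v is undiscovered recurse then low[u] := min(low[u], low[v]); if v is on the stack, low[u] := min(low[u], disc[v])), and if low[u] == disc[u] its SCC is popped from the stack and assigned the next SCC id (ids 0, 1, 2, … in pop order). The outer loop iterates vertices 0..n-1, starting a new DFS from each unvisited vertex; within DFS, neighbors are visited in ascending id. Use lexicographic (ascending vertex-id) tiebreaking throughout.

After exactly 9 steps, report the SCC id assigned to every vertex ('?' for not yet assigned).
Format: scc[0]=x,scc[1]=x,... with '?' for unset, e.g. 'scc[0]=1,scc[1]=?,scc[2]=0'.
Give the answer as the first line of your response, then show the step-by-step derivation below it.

scc[0]=0,scc[1]=0,scc[2]=4,scc[3]=2,scc[4]=3,scc[5]=5,scc[6]=1,scc[7]=6,scc[8]=7

step 1: low=(low[0]=0,low[1]=0,low[2]=?,low[3]=?,low[4]=?,low[5]=?,low[6]=?,low[7]=?,low[8]=?); scc=(scc[0]=?,scc[1]=?,scc[2]=?,scc[3]=?,scc[4]=?,scc[5]=?,scc[6]=?,scc[7]=?,scc[8]=?)
step 2: low=(low[0]=0,low[1]=0,low[2]=?,low[3]=?,low[4]=?,low[5]=?,low[6]=?,low[7]=?,low[8]=?); scc=(scc[0]=0,scc[1]=0,scc[2]=?,scc[3]=?,scc[4]=?,scc[5]=?,scc[6]=?,scc[7]=?,scc[8]=?)
step 3: low=(low[0]=0,low[1]=0,low[2]=2,low[3]=3,low[4]=?,low[5]=?,low[6]=4,low[7]=?,low[8]=?); scc=(scc[0]=0,scc[1]=0,scc[2]=?,scc[3]=?,scc[4]=?,scc[5]=?,scc[6]=1,scc[7]=?,scc[8]=?)
step 4: low=(low[0]=0,low[1]=0,low[2]=2,low[3]=3,low[4]=?,low[5]=?,low[6]=4,low[7]=?,low[8]=?); scc=(scc[0]=0,scc[1]=0,scc[2]=?,scc[3]=2,scc[4]=?,scc[5]=?,scc[6]=1,scc[7]=?,scc[8]=?)
step 5: low=(low[0]=0,low[1]=0,low[2]=2,low[3]=3,low[4]=5,low[5]=?,low[6]=4,low[7]=?,low[8]=?); scc=(scc[0]=0,scc[1]=0,scc[2]=?,scc[3]=2,scc[4]=3,scc[5]=?,scc[6]=1,scc[7]=?,scc[8]=?)
step 6: low=(low[0]=0,low[1]=0,low[2]=2,low[3]=3,low[4]=5,low[5]=?,low[6]=4,low[7]=?,low[8]=?); scc=(scc[0]=0,scc[1]=0,scc[2]=4,scc[3]=2,scc[4]=3,scc[5]=?,scc[6]=1,scc[7]=?,scc[8]=?)
step 7: low=(low[0]=0,low[1]=0,low[2]=2,low[3]=3,low[4]=5,low[5]=6,low[6]=4,low[7]=?,low[8]=?); scc=(scc[0]=0,scc[1]=0,scc[2]=4,scc[3]=2,scc[4]=3,scc[5]=5,scc[6]=1,scc[7]=?,scc[8]=?)
step 8: low=(low[0]=0,low[1]=0,low[2]=2,low[3]=3,low[4]=5,low[5]=6,low[6]=4,low[7]=7,low[8]=?); scc=(scc[0]=0,scc[1]=0,scc[2]=4,scc[3]=2,scc[4]=3,scc[5]=5,scc[6]=1,scc[7]=6,scc[8]=?)
step 9: low=(low[0]=0,low[1]=0,low[2]=2,low[3]=3,low[4]=5,low[5]=6,low[6]=4,low[7]=7,low[8]=8); scc=(scc[0]=0,scc[1]=0,scc[2]=4,scc[3]=2,scc[4]=3,scc[5]=5,scc[6]=1,scc[7]=6,scc[8]=7)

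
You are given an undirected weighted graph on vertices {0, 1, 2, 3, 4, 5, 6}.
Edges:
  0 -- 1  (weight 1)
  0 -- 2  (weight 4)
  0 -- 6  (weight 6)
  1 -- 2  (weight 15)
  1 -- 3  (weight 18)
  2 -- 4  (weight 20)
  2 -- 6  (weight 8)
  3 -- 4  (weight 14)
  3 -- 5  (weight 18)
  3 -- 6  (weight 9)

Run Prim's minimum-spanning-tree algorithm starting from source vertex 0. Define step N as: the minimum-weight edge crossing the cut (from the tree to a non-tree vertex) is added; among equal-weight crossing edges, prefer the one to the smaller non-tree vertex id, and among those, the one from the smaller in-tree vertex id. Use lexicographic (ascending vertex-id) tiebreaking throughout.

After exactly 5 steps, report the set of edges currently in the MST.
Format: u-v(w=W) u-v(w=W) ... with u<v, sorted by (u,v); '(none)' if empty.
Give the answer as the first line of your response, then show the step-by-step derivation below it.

0-1(w=1) 0-2(w=4) 0-6(w=6) 3-4(w=14) 3-6(w=9)

step 1: add edge 0-1 (w=1); MST = {0-1(w=1)}
step 2: add edge 0-2 (w=4); MST = {0-1(w=1) 0-2(w=4)}
step 3: add edge 0-6 (w=6); MST = {0-1(w=1) 0-2(w=4) 0-6(w=6)}
step 4: add edge 3-6 (w=9); MST = {0-1(w=1) 0-2(w=4) 0-6(w=6) 3-6(w=9)}
step 5: add edge 3-4 (w=14); MST = {0-1(w=1) 0-2(w=4) 0-6(w=6) 3-4(w=14) 3-6(w=9)}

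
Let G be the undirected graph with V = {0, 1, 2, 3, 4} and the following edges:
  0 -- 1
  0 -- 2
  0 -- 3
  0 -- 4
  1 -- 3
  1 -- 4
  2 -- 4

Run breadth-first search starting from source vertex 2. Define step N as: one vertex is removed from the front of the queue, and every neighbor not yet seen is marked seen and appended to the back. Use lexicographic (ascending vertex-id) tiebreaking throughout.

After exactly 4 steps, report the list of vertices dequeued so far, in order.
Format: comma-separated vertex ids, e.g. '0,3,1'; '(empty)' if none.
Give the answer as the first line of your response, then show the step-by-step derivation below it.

2,0,4,1

step 1: dequeue 2; queue=[0,4]; order=2
step 2: dequeue 0; queue=[4,1,3]; order=2,0
step 3: dequeue 4; queue=[1,3]; order=2,0,4
step 4: dequeue 1; queue=[3]; order=2,0,4,1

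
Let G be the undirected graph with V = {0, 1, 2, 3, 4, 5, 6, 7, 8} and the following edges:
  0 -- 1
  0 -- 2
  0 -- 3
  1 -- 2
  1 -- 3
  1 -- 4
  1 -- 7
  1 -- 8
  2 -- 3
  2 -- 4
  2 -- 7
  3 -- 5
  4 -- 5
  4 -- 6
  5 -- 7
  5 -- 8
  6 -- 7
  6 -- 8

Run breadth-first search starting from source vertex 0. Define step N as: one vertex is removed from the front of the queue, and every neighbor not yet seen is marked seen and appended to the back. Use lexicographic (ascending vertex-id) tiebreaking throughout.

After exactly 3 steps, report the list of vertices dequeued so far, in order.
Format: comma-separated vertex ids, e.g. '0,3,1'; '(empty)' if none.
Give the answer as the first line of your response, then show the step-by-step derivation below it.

0,1,2

step 1: dequeue 0; queue=[1,2,3]; order=0
step 2: dequeue 1; queue=[2,3,4,7,8]; order=0,1
step 3: dequeue 2; queue=[3,4,7,8]; order=0,1,2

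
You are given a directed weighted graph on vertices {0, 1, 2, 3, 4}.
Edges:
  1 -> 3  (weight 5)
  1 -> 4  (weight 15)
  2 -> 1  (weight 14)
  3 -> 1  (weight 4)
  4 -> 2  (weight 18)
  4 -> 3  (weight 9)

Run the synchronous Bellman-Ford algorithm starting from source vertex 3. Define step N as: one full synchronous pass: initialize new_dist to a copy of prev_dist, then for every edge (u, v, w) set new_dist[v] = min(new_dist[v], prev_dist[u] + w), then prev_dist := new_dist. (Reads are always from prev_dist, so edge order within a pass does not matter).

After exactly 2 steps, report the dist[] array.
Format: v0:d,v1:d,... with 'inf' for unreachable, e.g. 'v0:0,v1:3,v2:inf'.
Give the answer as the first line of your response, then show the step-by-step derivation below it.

v0:inf,v1:4,v2:inf,v3:0,v4:19

step 1: dist = v0:inf,v1:4,v2:inf,v3:0,v4:inf
step 2: dist = v0:inf,v1:4,v2:inf,v3:0,v4:19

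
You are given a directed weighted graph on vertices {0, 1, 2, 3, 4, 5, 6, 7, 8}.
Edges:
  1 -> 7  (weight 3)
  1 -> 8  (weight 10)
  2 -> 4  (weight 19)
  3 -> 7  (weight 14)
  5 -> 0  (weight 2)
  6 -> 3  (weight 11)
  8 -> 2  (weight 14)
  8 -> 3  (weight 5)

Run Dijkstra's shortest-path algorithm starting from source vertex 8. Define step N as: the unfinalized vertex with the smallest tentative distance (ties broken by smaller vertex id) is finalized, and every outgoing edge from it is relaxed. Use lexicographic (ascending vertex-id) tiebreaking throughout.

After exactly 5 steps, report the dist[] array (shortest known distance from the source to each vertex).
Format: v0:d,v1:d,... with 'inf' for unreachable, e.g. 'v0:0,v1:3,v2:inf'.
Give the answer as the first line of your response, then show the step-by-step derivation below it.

v0:inf,v1:inf,v2:14,v3:5,v4:33,v5:inf,v6:inf,v7:19,v8:0

step 1: dist = v0:inf,v1:inf,v2:14,v3:5,v4:inf,v5:inf,v6:inf,v7:inf,v8:0
step 2: dist = v0:inf,v1:inf,v2:14,v3:5,v4:inf,v5:inf,v6:inf,v7:19,v8:0
step 3: dist = v0:inf,v1:inf,v2:14,v3:5,v4:33,v5:inf,v6:inf,v7:19,v8:0
step 4: dist = v0:inf,v1:inf,v2:14,v3:5,v4:33,v5:inf,v6:inf,v7:19,v8:0
step 5: dist = v0:inf,v1:inf,v2:14,v3:5,v4:33,v5:inf,v6:inf,v7:19,v8:0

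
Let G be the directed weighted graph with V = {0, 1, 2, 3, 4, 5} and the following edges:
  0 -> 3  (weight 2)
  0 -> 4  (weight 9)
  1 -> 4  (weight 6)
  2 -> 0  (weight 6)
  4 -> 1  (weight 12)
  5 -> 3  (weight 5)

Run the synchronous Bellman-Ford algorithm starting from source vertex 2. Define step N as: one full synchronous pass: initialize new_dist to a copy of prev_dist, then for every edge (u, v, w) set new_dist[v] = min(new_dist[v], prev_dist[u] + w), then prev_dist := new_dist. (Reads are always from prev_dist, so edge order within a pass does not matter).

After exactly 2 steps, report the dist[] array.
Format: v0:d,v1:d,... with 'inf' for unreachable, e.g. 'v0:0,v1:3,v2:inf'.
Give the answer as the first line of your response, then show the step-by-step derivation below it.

v0:6,v1:inf,v2:0,v3:8,v4:15,v5:inf

step 1: dist = v0:6,v1:inf,v2:0,v3:inf,v4:inf,v5:inf
step 2: dist = v0:6,v1:inf,v2:0,v3:8,v4:15,v5:inf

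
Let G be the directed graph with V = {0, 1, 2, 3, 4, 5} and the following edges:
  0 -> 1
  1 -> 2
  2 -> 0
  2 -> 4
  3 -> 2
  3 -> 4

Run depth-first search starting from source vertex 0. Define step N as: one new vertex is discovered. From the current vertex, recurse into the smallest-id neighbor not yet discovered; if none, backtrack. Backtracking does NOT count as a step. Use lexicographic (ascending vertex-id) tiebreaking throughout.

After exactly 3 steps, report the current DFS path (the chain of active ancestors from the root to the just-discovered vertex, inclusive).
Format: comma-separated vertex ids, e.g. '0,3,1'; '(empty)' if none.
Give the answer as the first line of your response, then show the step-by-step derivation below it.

0,1,2

step 1: discover 0; path=0; order=0
step 2: discover 1; path=0>1; order=0,1
step 3: discover 2; path=0>1>2; order=0,1,2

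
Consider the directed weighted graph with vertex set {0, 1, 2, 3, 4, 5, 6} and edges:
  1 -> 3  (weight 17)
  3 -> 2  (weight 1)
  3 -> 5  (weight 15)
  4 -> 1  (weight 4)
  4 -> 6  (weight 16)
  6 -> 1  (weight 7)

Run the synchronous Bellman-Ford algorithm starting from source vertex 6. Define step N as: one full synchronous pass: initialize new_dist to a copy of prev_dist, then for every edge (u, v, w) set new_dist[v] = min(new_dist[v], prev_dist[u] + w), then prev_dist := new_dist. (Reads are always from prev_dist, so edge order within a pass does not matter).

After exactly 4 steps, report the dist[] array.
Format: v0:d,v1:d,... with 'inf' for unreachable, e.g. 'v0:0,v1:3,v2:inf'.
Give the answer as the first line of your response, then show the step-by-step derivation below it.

v0:inf,v1:7,v2:25,v3:24,v4:inf,v5:39,v6:0

step 1: dist = v0:inf,v1:7,v2:inf,v3:inf,v4:inf,v5:inf,v6:0
step 2: dist = v0:inf,v1:7,v2:inf,v3:24,v4:inf,v5:inf,v6:0
step 3: dist = v0:inf,v1:7,v2:25,v3:24,v4:inf,v5:39,v6:0
step 4: dist = v0:inf,v1:7,v2:25,v3:24,v4:inf,v5:39,v6:0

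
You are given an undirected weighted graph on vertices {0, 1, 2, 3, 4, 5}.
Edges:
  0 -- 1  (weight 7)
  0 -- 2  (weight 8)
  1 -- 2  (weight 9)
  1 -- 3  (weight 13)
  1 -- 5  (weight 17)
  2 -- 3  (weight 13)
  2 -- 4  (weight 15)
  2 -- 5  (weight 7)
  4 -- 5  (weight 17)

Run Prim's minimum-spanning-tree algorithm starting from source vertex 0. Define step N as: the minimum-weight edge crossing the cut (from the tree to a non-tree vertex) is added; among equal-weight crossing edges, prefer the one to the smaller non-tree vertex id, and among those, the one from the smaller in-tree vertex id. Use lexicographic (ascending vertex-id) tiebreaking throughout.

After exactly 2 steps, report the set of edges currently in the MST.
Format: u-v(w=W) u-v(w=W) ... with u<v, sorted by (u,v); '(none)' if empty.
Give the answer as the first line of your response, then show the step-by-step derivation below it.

0-1(w=7) 0-2(w=8)

step 1: add edge 0-1 (w=7); MST = {0-1(w=7)}
step 2: add edge 0-2 (w=8); MST = {0-1(w=7) 0-2(w=8)}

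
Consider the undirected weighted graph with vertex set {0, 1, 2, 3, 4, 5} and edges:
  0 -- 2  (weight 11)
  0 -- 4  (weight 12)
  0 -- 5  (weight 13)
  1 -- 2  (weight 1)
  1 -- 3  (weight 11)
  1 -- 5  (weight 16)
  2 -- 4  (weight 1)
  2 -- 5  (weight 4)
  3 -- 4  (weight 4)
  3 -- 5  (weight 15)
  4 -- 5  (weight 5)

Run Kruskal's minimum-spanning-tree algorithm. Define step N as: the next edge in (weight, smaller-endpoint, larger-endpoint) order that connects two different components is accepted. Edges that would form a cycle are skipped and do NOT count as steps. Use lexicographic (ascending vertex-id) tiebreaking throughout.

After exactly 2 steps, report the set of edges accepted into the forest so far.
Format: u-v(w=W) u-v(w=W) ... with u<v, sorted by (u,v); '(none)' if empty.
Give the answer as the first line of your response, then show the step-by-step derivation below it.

1-2(w=1) 2-4(w=1)

step 1: add edge 1-2 (w=1); MST = {1-2(w=1)}
step 2: add edge 2-4 (w=1); MST = {1-2(w=1) 2-4(w=1)}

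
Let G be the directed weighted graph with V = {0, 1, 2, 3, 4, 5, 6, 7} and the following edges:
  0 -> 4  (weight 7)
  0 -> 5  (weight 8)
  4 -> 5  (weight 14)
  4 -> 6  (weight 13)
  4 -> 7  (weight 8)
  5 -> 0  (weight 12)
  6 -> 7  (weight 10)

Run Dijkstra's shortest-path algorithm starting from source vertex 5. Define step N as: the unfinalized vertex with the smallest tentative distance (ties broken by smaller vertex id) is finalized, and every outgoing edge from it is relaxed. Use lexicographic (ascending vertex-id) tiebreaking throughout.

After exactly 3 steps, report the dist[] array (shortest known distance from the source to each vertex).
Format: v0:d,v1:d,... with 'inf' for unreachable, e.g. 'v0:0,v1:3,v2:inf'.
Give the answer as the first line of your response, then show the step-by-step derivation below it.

v0:12,v1:inf,v2:inf,v3:inf,v4:19,v5:0,v6:32,v7:27

step 1: dist = v0:12,v1:inf,v2:inf,v3:inf,v4:inf,v5:0,v6:inf,v7:inf
step 2: dist = v0:12,v1:inf,v2:inf,v3:inf,v4:19,v5:0,v6:inf,v7:inf
step 3: dist = v0:12,v1:inf,v2:inf,v3:inf,v4:19,v5:0,v6:32,v7:27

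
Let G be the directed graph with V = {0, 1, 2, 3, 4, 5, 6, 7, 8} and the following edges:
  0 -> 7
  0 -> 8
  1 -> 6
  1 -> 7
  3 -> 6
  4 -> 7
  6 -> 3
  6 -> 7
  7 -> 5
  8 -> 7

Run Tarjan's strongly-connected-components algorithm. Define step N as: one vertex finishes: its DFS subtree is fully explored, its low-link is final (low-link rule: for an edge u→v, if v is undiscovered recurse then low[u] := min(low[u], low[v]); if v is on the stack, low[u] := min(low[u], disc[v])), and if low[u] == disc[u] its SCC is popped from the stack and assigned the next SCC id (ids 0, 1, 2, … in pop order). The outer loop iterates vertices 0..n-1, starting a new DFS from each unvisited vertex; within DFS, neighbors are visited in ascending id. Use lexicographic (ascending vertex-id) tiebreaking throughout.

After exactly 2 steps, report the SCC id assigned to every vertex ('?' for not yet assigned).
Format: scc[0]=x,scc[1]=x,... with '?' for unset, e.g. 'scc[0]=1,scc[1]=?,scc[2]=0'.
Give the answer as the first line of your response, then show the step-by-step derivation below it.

scc[0]=?,scc[1]=?,scc[2]=?,scc[3]=?,scc[4]=?,scc[5]=0,scc[6]=?,scc[7]=1,scc[8]=?

step 1: low=(low[0]=0,low[1]=?,low[2]=?,low[3]=?,low[4]=?,low[5]=2,low[6]=?,low[7]=1,low[8]=?); scc=(scc[0]=?,scc[1]=?,scc[2]=?,scc[3]=?,scc[4]=?,scc[5]=0,scc[6]=?,scc[7]=?,scc[8]=?)
step 2: low=(low[0]=0,low[1]=?,low[2]=?,low[3]=?,low[4]=?,low[5]=2,low[6]=?,low[7]=1,low[8]=?); scc=(scc[0]=?,scc[1]=?,scc[2]=?,scc[3]=?,scc[4]=?,scc[5]=0,scc[6]=?,scc[7]=1,scc[8]=?)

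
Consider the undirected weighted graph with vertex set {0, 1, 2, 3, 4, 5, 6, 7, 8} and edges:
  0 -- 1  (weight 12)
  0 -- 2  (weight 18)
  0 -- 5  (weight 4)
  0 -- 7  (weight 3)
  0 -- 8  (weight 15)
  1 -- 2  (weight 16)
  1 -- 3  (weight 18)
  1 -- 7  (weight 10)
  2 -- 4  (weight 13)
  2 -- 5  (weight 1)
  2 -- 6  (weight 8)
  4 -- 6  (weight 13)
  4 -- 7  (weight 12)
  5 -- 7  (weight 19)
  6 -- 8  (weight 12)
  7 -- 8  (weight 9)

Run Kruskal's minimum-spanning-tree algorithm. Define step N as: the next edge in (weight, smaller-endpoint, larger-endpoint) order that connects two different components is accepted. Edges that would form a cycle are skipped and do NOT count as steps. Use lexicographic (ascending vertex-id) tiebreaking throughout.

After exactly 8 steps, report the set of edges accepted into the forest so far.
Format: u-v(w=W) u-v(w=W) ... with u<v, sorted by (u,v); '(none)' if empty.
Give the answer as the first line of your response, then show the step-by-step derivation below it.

0-5(w=4) 0-7(w=3) 1-3(w=18) 1-7(w=10) 2-5(w=1) 2-6(w=8) 4-7(w=12) 7-8(w=9)

step 1: add edge 2-5 (w=1); MST = {2-5(w=1)}
step 2: add edge 0-7 (w=3); MST = {0-7(w=3) 2-5(w=1)}
step 3: add edge 0-5 (w=4); MST = {0-5(w=4) 0-7(w=3) 2-5(w=1)}
step 4: add edge 2-6 (w=8); MST = {0-5(w=4) 0-7(w=3) 2-5(w=1) 2-6(w=8)}
step 5: add edge 7-8 (w=9); MST = {0-5(w=4) 0-7(w=3) 2-5(w=1) 2-6(w=8) 7-8(w=9)}
step 6: add edge 1-7 (w=10); MST = {0-5(w=4) 0-7(w=3) 1-7(w=10) 2-5(w=1) 2-6(w=8) 7-8(w=9)}
step 7: add edge 4-7 (w=12); MST = {0-5(w=4) 0-7(w=3) 1-7(w=10) 2-5(w=1) 2-6(w=8) 4-7(w=12) 7-8(w=9)}
step 8: add edge 1-3 (w=18); MST = {0-5(w=4) 0-7(w=3) 1-3(w=18) 1-7(w=10) 2-5(w=1) 2-6(w=8) 4-7(w=12) 7-8(w=9)}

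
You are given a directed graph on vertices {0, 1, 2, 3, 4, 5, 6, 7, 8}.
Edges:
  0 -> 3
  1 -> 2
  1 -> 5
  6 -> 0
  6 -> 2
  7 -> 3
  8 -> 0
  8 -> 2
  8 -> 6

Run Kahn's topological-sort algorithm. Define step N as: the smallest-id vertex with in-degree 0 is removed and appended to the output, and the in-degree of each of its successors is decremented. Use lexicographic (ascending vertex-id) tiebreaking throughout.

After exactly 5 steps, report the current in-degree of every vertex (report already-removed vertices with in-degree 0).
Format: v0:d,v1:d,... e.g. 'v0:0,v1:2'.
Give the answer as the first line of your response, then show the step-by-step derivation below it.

v0:1,v1:0,v2:1,v3:1,v4:0,v5:0,v6:0,v7:0,v8:0

step 1: output 1; order=[1]; indeg=(2,0,2,2,0,0,1,0,0)
step 2: output 4; order=[1,4]; indeg=(2,0,2,2,0,0,1,0,0)
step 3: output 5; order=[1,4,5]; indeg=(2,0,2,2,0,0,1,0,0)
step 4: output 7; order=[1,4,5,7]; indeg=(2,0,2,1,0,0,1,0,0)
step 5: output 8; order=[1,4,5,7,8]; indeg=(1,0,1,1,0,0,0,0,0)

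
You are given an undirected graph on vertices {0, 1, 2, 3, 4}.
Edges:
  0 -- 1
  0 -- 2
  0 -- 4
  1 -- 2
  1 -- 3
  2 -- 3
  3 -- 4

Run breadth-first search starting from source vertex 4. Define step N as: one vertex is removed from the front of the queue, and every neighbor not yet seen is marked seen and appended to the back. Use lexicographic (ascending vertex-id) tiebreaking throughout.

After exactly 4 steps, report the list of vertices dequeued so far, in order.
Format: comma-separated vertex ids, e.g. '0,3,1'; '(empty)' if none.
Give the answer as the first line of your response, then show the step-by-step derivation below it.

4,0,3,1

step 1: dequeue 4; queue=[0,3]; order=4
step 2: dequeue 0; queue=[3,1,2]; order=4,0
step 3: dequeue 3; queue=[1,2]; order=4,0,3
step 4: dequeue 1; queue=[2]; order=4,0,3,1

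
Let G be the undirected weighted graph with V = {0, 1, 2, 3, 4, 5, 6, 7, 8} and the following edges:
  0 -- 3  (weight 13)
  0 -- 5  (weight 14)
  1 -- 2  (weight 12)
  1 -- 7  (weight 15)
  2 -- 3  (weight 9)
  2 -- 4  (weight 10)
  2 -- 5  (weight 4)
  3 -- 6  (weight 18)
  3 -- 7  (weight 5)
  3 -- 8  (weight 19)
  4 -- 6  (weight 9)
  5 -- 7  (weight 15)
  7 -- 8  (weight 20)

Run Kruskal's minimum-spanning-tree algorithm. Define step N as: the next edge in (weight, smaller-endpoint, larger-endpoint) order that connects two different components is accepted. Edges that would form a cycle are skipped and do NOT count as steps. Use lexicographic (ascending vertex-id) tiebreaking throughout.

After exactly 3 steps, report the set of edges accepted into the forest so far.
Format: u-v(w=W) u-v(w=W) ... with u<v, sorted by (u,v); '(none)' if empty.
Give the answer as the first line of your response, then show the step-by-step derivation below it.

2-3(w=9) 2-5(w=4) 3-7(w=5)

step 1: add edge 2-5 (w=4); MST = {2-5(w=4)}
step 2: add edge 3-7 (w=5); MST = {2-5(w=4) 3-7(w=5)}
step 3: add edge 2-3 (w=9); MST = {2-3(w=9) 2-5(w=4) 3-7(w=5)}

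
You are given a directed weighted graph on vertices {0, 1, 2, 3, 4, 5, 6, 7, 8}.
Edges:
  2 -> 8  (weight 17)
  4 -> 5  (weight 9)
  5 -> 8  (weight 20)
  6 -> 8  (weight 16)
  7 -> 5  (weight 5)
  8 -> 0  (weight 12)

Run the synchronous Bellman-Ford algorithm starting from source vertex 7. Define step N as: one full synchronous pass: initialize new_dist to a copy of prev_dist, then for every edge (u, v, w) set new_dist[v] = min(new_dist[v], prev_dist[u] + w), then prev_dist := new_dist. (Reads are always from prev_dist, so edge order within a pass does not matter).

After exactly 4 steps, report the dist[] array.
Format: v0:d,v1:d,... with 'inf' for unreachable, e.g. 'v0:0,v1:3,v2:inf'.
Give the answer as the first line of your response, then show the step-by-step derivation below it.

v0:37,v1:inf,v2:inf,v3:inf,v4:inf,v5:5,v6:inf,v7:0,v8:25

step 1: dist = v0:inf,v1:inf,v2:inf,v3:inf,v4:inf,v5:5,v6:inf,v7:0,v8:inf
step 2: dist = v0:inf,v1:inf,v2:inf,v3:inf,v4:inf,v5:5,v6:inf,v7:0,v8:25
step 3: dist = v0:37,v1:inf,v2:inf,v3:inf,v4:inf,v5:5,v6:inf,v7:0,v8:25
step 4: dist = v0:37,v1:inf,v2:inf,v3:inf,v4:inf,v5:5,v6:inf,v7:0,v8:25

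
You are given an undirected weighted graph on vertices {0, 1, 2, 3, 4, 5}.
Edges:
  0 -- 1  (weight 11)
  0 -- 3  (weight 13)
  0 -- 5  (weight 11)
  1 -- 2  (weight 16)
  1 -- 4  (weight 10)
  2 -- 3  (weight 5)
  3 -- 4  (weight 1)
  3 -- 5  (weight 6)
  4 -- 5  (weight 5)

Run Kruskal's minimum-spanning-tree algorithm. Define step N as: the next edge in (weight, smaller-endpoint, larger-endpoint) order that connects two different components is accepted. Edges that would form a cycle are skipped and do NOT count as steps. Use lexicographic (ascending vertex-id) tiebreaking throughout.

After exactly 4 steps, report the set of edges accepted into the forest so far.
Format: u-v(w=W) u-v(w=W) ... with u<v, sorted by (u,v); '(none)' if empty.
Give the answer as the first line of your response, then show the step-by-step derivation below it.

1-4(w=10) 2-3(w=5) 3-4(w=1) 4-5(w=5)

step 1: add edge 3-4 (w=1); MST = {3-4(w=1)}
step 2: add edge 2-3 (w=5); MST = {2-3(w=5) 3-4(w=1)}
step 3: add edge 4-5 (w=5); MST = {2-3(w=5) 3-4(w=1) 4-5(w=5)}
step 4: add edge 1-4 (w=10); MST = {1-4(w=10) 2-3(w=5) 3-4(w=1) 4-5(w=5)}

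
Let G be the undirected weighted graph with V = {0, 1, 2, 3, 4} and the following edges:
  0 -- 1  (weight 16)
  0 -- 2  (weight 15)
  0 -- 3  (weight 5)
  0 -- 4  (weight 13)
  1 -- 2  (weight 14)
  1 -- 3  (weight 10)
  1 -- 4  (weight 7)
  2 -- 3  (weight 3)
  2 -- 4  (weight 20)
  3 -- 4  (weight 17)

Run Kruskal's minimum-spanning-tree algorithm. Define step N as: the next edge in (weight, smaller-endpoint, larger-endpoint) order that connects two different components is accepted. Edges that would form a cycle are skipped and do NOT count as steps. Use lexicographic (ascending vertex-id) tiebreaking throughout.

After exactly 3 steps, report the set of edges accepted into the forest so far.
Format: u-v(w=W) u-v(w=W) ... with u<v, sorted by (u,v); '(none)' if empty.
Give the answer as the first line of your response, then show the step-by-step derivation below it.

0-3(w=5) 1-4(w=7) 2-3(w=3)

step 1: add edge 2-3 (w=3); MST = {2-3(w=3)}
step 2: add edge 0-3 (w=5); MST = {0-3(w=5) 2-3(w=3)}
step 3: add edge 1-4 (w=7); MST = {0-3(w=5) 1-4(w=7) 2-3(w=3)}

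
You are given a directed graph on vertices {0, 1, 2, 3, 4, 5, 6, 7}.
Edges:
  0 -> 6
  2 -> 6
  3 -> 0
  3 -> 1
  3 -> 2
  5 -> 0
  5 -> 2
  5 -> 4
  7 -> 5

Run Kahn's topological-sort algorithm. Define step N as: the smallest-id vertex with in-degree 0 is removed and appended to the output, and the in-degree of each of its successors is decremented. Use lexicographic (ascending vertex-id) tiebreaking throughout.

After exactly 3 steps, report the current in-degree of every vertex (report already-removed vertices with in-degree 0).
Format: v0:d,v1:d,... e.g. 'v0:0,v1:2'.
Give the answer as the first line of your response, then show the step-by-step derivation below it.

v0:1,v1:0,v2:1,v3:0,v4:1,v5:0,v6:2,v7:0

step 1: output 3; order=[3]; indeg=(1,0,1,0,1,1,2,0)
step 2: output 1; order=[3,1]; indeg=(1,0,1,0,1,1,2,0)
step 3: output 7; order=[3,1,7]; indeg=(1,0,1,0,1,0,2,0)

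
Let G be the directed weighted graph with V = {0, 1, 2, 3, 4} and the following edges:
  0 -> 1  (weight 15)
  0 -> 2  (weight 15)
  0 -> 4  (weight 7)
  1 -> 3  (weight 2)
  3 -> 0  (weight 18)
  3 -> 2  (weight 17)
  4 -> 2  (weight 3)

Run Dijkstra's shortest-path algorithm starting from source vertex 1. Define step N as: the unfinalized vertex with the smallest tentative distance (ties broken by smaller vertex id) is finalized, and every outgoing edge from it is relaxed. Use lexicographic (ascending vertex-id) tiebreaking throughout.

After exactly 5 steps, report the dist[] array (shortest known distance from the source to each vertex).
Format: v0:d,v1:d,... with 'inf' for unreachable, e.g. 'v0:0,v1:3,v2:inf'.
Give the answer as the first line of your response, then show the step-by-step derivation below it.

v0:20,v1:0,v2:19,v3:2,v4:27

step 1: dist = v0:inf,v1:0,v2:inf,v3:2,v4:inf
step 2: dist = v0:20,v1:0,v2:19,v3:2,v4:inf
step 3: dist = v0:20,v1:0,v2:19,v3:2,v4:inf
step 4: dist = v0:20,v1:0,v2:19,v3:2,v4:27
step 5: dist = v0:20,v1:0,v2:19,v3:2,v4:27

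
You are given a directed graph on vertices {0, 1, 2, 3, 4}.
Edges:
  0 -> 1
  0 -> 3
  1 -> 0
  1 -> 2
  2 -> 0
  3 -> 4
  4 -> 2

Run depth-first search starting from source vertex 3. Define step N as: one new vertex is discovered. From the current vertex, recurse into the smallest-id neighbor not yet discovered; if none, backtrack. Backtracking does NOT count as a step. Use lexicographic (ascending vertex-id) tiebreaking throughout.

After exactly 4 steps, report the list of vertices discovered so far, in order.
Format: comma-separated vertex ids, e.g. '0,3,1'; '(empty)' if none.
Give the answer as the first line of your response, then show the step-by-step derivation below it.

3,4,2,0

step 1: discover 3; path=3; order=3
step 2: discover 4; path=3>4; order=3,4
step 3: discover 2; path=3>4>2; order=3,4,2
step 4: discover 0; path=3>4>2>0; order=3,4,2,0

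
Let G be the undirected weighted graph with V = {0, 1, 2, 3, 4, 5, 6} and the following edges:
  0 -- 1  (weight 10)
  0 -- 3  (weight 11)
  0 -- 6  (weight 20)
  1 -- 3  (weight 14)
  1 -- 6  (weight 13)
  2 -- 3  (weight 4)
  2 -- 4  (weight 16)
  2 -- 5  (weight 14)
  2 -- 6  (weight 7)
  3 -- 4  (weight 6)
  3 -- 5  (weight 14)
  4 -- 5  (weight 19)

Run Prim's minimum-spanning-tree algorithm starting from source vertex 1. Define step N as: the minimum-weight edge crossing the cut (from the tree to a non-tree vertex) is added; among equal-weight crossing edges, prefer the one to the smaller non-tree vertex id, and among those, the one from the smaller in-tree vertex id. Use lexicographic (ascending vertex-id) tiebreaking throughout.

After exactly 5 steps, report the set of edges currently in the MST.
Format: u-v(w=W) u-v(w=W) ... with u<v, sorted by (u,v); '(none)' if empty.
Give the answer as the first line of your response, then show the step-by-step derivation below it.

0-1(w=10) 0-3(w=11) 2-3(w=4) 2-6(w=7) 3-4(w=6)

step 1: add edge 0-1 (w=10); MST = {0-1(w=10)}
step 2: add edge 0-3 (w=11); MST = {0-1(w=10) 0-3(w=11)}
step 3: add edge 2-3 (w=4); MST = {0-1(w=10) 0-3(w=11) 2-3(w=4)}
step 4: add edge 3-4 (w=6); MST = {0-1(w=10) 0-3(w=11) 2-3(w=4) 3-4(w=6)}
step 5: add edge 2-6 (w=7); MST = {0-1(w=10) 0-3(w=11) 2-3(w=4) 2-6(w=7) 3-4(w=6)}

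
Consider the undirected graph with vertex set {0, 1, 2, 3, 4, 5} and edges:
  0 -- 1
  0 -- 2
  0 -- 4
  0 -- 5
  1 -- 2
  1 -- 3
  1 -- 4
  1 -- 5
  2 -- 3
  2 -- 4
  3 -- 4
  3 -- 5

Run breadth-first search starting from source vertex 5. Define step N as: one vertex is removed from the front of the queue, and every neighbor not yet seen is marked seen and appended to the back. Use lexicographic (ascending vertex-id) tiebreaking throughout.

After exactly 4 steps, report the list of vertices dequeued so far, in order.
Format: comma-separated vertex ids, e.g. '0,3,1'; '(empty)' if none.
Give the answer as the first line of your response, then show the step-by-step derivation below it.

5,0,1,3

step 1: dequeue 5; queue=[0,1,3]; order=5
step 2: dequeue 0; queue=[1,3,2,4]; order=5,0
step 3: dequeue 1; queue=[3,2,4]; order=5,0,1
step 4: dequeue 3; queue=[2,4]; order=5,0,1,3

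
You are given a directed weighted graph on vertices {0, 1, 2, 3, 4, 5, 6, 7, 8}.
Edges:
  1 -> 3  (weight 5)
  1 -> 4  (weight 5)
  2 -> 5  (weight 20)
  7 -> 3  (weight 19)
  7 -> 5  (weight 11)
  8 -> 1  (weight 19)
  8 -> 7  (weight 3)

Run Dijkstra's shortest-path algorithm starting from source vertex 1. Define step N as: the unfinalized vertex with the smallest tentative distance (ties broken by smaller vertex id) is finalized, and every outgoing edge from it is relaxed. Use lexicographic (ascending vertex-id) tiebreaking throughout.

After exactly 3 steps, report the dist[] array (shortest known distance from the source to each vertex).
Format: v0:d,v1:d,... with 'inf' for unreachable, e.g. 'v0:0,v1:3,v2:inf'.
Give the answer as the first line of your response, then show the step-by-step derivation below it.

v0:inf,v1:0,v2:inf,v3:5,v4:5,v5:inf,v6:inf,v7:inf,v8:inf

step 1: dist = v0:inf,v1:0,v2:inf,v3:5,v4:5,v5:inf,v6:inf,v7:inf,v8:inf
step 2: dist = v0:inf,v1:0,v2:inf,v3:5,v4:5,v5:inf,v6:inf,v7:inf,v8:inf
step 3: dist = v0:inf,v1:0,v2:inf,v3:5,v4:5,v5:inf,v6:inf,v7:inf,v8:inf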